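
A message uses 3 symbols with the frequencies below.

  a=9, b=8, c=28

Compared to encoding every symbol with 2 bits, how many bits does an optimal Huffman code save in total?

Fixed-length: 2 bits × 45 symbols = 90 bits.
Huffman merges:
merge b(8) and a(9): 17
merge 17 and c(28): 45
Huffman total = 17 + 45 = 62 bits.
Saving = 90 − 62 = 28 bits.

28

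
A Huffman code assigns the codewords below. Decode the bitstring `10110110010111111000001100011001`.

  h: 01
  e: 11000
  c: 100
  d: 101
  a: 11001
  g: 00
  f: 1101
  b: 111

ddcdbegea

Read left to right; each codeword is recognised as soon as it completes (prefix code):
  101→d | 101→d | 100→c | 101→d | 111→b | 11000→e | 00→g | 11000→e | 11001→a
Decoded message: ddcdbegea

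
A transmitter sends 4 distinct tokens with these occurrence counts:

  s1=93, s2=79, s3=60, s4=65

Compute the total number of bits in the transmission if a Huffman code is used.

Build the Huffman tree bottom-up:
merge s3(60) and s4(65): 125
merge s2(79) and s1(93): 172
merge 125 and 172: 297
Total encoded bits = sum of merged weights = 125 + 172 + 297 = 594.

594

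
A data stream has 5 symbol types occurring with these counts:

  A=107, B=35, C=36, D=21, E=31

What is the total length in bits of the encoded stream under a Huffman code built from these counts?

Greedily combine the two least-frequent nodes:
combine D(21), E(31) → 52
combine B(35), C(36) → 71
combine 52, 71 → 123
combine A(107), 123 → 230
Total encoded bits = sum of merged weights = 52 + 71 + 123 + 230 = 476.

476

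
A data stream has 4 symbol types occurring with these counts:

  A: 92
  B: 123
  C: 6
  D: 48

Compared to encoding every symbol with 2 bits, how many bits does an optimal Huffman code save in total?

Fixed-length: 2 bits × 269 symbols = 538 bits.
Huffman merges:
merge C(6) and D(48): 54
merge 54 and A(92): 146
merge B(123) and 146: 269
Huffman total = 54 + 146 + 269 = 469 bits.
Saving = 538 − 469 = 69 bits.

69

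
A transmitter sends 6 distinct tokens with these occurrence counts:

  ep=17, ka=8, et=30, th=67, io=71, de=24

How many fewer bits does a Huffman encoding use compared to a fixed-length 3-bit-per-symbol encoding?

Fixed-length: 3 bits × 217 symbols = 651 bits.
Huffman merges:
merge ka(8) and ep(17): 25
merge de(24) and 25: 49
merge et(30) and 49: 79
merge th(67) and io(71): 138
merge 79 and 138: 217
Huffman total = 25 + 49 + 79 + 138 + 217 = 508 bits.
Saving = 651 − 508 = 143 bits.

143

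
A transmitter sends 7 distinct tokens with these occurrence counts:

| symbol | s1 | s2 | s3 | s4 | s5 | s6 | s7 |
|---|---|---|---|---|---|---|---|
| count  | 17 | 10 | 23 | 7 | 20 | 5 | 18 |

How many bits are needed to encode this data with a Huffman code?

269

Merge the two smallest weights repeatedly:
s6(5) + s4(7) → 12
s2(10) + 12 → 22
s1(17) + s7(18) → 35
s5(20) + 22 → 42
s3(23) + 35 → 58
42 + 58 → 100
The encoded length is the sum of every internal node's weight: 12 + 22 + 35 + 42 + 58 + 100 = 269 bits.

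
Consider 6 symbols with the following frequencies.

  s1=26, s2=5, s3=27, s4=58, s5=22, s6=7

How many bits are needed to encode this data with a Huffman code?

331

Merge the two smallest weights repeatedly:
combine s2(5), s6(7) → 12
combine 12, s5(22) → 34
combine s1(26), s3(27) → 53
combine 34, 53 → 87
combine s4(58), 87 → 145
Total encoded bits = sum of merged weights = 12 + 34 + 53 + 87 + 145 = 331.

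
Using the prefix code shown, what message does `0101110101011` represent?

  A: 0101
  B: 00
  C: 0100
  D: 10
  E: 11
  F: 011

Read left to right; each codeword is recognised as soon as it completes (prefix code):
  0101→A | 11→E | 0101→A | 011→F
Decoded message: AEAF

AEAF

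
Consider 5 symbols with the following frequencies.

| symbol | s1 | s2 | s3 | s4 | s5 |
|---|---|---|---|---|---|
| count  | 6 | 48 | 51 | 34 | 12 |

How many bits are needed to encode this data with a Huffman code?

Greedily combine the two least-frequent nodes:
combine s1(6), s5(12) → 18
combine 18, s4(34) → 52
combine s2(48), s3(51) → 99
combine 52, 99 → 151
Each symbol's bit-cost is frequency × depth; summing gives 320 bits (equivalently 18 + 52 + 99 + 151).

320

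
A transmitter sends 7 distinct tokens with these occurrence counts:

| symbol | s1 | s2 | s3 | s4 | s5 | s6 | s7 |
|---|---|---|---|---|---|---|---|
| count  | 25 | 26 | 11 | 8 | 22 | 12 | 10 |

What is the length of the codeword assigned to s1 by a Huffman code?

Huffman merges, smallest pair first:
combine s4(8), s7(10) → 18
combine s3(11), s6(12) → 23
combine 18, s5(22) → 40
combine 23, s1(25) → 48
combine s2(26), 40 → 66
combine 48, 66 → 114
s1 sits 2 levels below the root, so its codeword is 2 bits.

2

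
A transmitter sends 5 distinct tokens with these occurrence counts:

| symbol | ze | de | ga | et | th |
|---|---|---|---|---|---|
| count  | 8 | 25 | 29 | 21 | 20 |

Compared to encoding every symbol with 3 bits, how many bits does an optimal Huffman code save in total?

75

Fixed-length: 3 bits × 103 symbols = 309 bits.
Huffman merges:
merge ze(8) and th(20): 28
merge et(21) and de(25): 46
merge 28 and ga(29): 57
merge 46 and 57: 103
Huffman total = 28 + 46 + 57 + 103 = 234 bits.
Saving = 309 − 234 = 75 bits.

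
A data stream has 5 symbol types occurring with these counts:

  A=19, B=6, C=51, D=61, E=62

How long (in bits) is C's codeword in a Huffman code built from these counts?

Huffman merges, smallest pair first:
combine B(6), A(19) → 25
combine 25, C(51) → 76
combine D(61), E(62) → 123
combine 76, 123 → 199
C sits 2 levels below the root, so its codeword is 2 bits.

2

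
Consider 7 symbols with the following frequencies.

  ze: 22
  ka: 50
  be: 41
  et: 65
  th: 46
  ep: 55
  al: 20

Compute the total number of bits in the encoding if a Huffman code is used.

819

Build the Huffman tree bottom-up:
al(20) + ze(22) → 42
be(41) + 42 → 83
th(46) + ka(50) → 96
ep(55) + et(65) → 120
83 + 96 → 179
120 + 179 → 299
Total encoded bits = sum of merged weights = 42 + 83 + 96 + 120 + 179 + 299 = 819.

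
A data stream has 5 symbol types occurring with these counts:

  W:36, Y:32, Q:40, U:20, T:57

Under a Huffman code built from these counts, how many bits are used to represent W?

2

Huffman merges, smallest pair first:
U(20) + Y(32) → 52
W(36) + Q(40) → 76
52 + T(57) → 109
76 + 109 → 185
The subtree containing W is merged 2 times, so code length = 2.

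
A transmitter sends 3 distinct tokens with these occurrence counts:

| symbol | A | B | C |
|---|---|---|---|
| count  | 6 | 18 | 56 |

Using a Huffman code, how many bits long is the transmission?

104

Merge the two smallest weights repeatedly:
combine A(6), B(18) → 24
combine 24, C(56) → 80
Each symbol's bit-cost is frequency × depth; summing gives 104 bits (equivalently 24 + 80).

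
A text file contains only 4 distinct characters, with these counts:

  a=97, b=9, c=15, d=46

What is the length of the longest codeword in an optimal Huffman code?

Merge the two lowest-weight nodes at each step:
b(9) + c(15) → 24
24 + d(46) → 70
70 + a(97) → 167
Maximum depth reached is 3.

3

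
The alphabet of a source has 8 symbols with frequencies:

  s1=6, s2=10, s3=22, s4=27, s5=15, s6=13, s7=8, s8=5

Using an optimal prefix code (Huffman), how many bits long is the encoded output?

298

Build the Huffman tree bottom-up:
s8(5) + s1(6) → 11
s7(8) + s2(10) → 18
11 + s6(13) → 24
s5(15) + 18 → 33
s3(22) + 24 → 46
s4(27) + 33 → 60
46 + 60 → 106
Total encoded bits = sum of merged weights = 11 + 18 + 24 + 33 + 46 + 60 + 106 = 298.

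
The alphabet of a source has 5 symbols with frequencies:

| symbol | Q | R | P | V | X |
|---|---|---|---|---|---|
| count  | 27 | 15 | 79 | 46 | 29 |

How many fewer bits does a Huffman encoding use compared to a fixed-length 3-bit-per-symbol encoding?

Fixed-length: 3 bits × 196 symbols = 588 bits.
Huffman merges:
combine R(15), Q(27) → 42
combine X(29), 42 → 71
combine V(46), 71 → 117
combine P(79), 117 → 196
Huffman total = 42 + 71 + 117 + 196 = 426 bits.
Saving = 588 − 426 = 162 bits.

162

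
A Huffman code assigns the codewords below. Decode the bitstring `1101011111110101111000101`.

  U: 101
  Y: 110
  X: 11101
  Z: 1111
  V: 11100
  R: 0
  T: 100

YUZYUVRU

Read left to right; each codeword is recognised as soon as it completes (prefix code):
  110→Y | 101→U | 1111→Z | 110→Y | 101→U | 11100→V | 0→R | 101→U
Decoded message: YUZYUVRU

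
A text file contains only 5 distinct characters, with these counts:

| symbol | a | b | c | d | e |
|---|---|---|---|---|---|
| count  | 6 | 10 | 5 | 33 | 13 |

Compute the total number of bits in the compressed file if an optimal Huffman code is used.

Build the Huffman tree bottom-up:
c(5) + a(6) → 11
b(10) + 11 → 21
e(13) + 21 → 34
d(33) + 34 → 67
Each symbol's bit-cost is frequency × depth; summing gives 133 bits (equivalently 11 + 21 + 34 + 67).

133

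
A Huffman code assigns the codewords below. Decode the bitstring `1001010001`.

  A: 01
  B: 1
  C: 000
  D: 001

Read left to right; each codeword is recognised as soon as it completes (prefix code):
  1→B | 001→D | 01→A | 000→C | 1→B
Decoded message: BDACB

BDACB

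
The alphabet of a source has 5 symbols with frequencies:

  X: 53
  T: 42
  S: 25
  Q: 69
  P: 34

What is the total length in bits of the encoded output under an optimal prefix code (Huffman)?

505

Build the Huffman tree bottom-up:
merge S(25) and P(34): 59
merge T(42) and X(53): 95
merge 59 and Q(69): 128
merge 95 and 128: 223
Each symbol's bit-cost is frequency × depth; summing gives 505 bits (equivalently 59 + 95 + 128 + 223).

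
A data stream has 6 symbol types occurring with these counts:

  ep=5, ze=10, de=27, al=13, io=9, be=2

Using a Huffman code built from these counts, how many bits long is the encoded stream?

Greedily combine the two least-frequent nodes:
merge be(2) and ep(5): 7
merge 7 and io(9): 16
merge ze(10) and al(13): 23
merge 16 and 23: 39
merge de(27) and 39: 66
Total encoded bits = sum of merged weights = 7 + 16 + 23 + 39 + 66 = 151.

151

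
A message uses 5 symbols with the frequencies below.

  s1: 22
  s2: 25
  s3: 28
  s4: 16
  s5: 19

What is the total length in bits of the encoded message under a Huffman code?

Merge the two smallest weights repeatedly:
s4(16) + s5(19) → 35
s1(22) + s2(25) → 47
s3(28) + 35 → 63
47 + 63 → 110
The encoded length is the sum of every internal node's weight: 35 + 47 + 63 + 110 = 255 bits.

255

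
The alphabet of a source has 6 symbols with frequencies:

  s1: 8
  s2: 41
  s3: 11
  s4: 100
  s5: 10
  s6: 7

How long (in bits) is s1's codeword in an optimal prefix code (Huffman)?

Build the tree from the bottom:
merge s6(7) and s1(8): 15
merge s5(10) and s3(11): 21
merge 15 and 21: 36
merge 36 and s2(41): 77
merge 77 and s4(100): 177
s1 sits 4 levels below the root, so its codeword is 4 bits.

4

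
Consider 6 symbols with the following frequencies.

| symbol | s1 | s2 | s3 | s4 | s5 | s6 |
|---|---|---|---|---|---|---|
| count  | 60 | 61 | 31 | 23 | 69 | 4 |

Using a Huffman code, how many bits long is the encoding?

Build the Huffman tree bottom-up:
merge s6(4) and s4(23): 27
merge 27 and s3(31): 58
merge 58 and s1(60): 118
merge s2(61) and s5(69): 130
merge 118 and 130: 248
The encoded length is the sum of every internal node's weight: 27 + 58 + 118 + 130 + 248 = 581 bits.

581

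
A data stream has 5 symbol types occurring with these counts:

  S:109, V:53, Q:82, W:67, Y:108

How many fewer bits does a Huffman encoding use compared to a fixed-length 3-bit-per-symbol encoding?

Fixed-length: 3 bits × 419 symbols = 1257 bits.
Huffman merges:
combine V(53), W(67) → 120
combine Q(82), Y(108) → 190
combine S(109), 120 → 229
combine 190, 229 → 419
Huffman total = 120 + 190 + 229 + 419 = 958 bits.
Saving = 1257 − 958 = 299 bits.

299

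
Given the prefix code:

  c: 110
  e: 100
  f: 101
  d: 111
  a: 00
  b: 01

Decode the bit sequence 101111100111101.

Read left to right; each codeword is recognised as soon as it completes (prefix code):
  101→f | 111→d | 100→e | 111→d | 101→f
Decoded message: fdedf

fdedf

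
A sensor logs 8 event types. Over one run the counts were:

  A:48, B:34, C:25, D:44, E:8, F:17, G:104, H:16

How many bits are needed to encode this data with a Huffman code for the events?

801

Build the Huffman tree bottom-up:
combine E(8), H(16) → 24
combine F(17), 24 → 41
combine C(25), B(34) → 59
combine 41, D(44) → 85
combine A(48), 59 → 107
combine 85, G(104) → 189
combine 107, 189 → 296
Total encoded bits = sum of merged weights = 24 + 41 + 59 + 85 + 107 + 189 + 296 = 801.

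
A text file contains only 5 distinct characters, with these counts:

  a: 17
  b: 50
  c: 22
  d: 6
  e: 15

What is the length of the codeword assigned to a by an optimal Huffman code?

3

Build the tree from the bottom:
merge d(6) and e(15): 21
merge a(17) and 21: 38
merge c(22) and 38: 60
merge b(50) and 60: 110
The subtree containing a is merged 3 times, so code length = 3.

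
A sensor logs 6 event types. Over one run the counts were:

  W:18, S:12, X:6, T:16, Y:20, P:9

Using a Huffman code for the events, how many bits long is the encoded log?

204

Build the Huffman tree bottom-up:
merge X(6) and P(9): 15
merge S(12) and 15: 27
merge T(16) and W(18): 34
merge Y(20) and 27: 47
merge 34 and 47: 81
Total encoded bits = sum of merged weights = 15 + 27 + 34 + 47 + 81 = 204.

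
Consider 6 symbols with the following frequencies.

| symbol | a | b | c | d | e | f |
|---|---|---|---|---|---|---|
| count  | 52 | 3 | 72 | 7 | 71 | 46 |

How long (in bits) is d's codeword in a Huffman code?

Build the tree from the bottom:
combine b(3), d(7) → 10
combine 10, f(46) → 56
combine a(52), 56 → 108
combine e(71), c(72) → 143
combine 108, 143 → 251
d's leaf is at depth 4, giving a 4-bit codeword.

4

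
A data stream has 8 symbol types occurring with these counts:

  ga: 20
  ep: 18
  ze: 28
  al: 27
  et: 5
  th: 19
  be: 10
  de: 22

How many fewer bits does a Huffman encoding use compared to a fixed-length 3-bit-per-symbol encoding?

Fixed-length: 3 bits × 149 symbols = 447 bits.
Huffman merges:
et(5) + be(10) → 15
15 + ep(18) → 33
th(19) + ga(20) → 39
de(22) + al(27) → 49
ze(28) + 33 → 61
39 + 49 → 88
61 + 88 → 149
Huffman total = 15 + 33 + 39 + 49 + 61 + 88 + 149 = 434 bits.
Saving = 447 − 434 = 13 bits.

13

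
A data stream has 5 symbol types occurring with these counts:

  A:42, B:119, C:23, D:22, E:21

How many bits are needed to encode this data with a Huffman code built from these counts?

Build the Huffman tree bottom-up:
merge E(21) and D(22): 43
merge C(23) and A(42): 65
merge 43 and 65: 108
merge 108 and B(119): 227
Each symbol's bit-cost is frequency × depth; summing gives 443 bits (equivalently 43 + 65 + 108 + 227).

443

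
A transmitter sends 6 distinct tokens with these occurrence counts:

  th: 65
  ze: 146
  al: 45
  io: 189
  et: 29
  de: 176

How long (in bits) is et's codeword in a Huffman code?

4

Repeatedly merge the two smallest:
merge et(29) and al(45): 74
merge th(65) and 74: 139
merge 139 and ze(146): 285
merge de(176) and io(189): 365
merge 285 and 365: 650
et sits 4 levels below the root, so its codeword is 4 bits.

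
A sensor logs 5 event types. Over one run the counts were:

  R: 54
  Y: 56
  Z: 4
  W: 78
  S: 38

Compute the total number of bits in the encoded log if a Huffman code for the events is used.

Merge the two smallest weights repeatedly:
Z(4) + S(38) → 42
42 + R(54) → 96
Y(56) + W(78) → 134
96 + 134 → 230
The encoded length is the sum of every internal node's weight: 42 + 96 + 134 + 230 = 502 bits.

502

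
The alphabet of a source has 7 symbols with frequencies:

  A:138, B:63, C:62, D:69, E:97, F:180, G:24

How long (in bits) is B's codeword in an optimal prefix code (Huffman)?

3

Build the tree from the bottom:
G(24) + C(62) → 86
B(63) + D(69) → 132
86 + E(97) → 183
132 + A(138) → 270
F(180) + 183 → 363
270 + 363 → 633
B sits 3 levels below the root, so its codeword is 3 bits.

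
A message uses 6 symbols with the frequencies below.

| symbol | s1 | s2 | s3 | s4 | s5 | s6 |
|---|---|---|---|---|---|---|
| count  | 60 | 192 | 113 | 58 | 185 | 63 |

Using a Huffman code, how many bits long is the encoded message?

Build the Huffman tree bottom-up:
combine s4(58), s1(60) → 118
combine s6(63), s3(113) → 176
combine 118, 176 → 294
combine s5(185), s2(192) → 377
combine 294, 377 → 671
The encoded length is the sum of every internal node's weight: 118 + 176 + 294 + 377 + 671 = 1636 bits.

1636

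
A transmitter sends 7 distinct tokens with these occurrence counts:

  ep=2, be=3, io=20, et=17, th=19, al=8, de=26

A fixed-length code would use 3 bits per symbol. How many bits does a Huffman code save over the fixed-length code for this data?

47

Fixed-length: 3 bits × 95 symbols = 285 bits.
Huffman merges:
ep(2) + be(3) → 5
5 + al(8) → 13
13 + et(17) → 30
th(19) + io(20) → 39
de(26) + 30 → 56
39 + 56 → 95
Huffman total = 5 + 13 + 30 + 39 + 56 + 95 = 238 bits.
Saving = 285 − 238 = 47 bits.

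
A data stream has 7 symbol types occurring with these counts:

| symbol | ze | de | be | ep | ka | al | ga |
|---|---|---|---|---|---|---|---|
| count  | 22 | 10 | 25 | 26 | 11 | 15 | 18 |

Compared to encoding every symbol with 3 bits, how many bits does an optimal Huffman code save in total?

30

Fixed-length: 3 bits × 127 symbols = 381 bits.
Huffman merges:
merge de(10) and ka(11): 21
merge al(15) and ga(18): 33
merge 21 and ze(22): 43
merge be(25) and ep(26): 51
merge 33 and 43: 76
merge 51 and 76: 127
Huffman total = 21 + 33 + 43 + 51 + 76 + 127 = 351 bits.
Saving = 381 − 351 = 30 bits.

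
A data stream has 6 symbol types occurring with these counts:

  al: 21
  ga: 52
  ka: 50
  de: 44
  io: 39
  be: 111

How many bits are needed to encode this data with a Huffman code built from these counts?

788

Build the Huffman tree bottom-up:
merge al(21) and io(39): 60
merge de(44) and ka(50): 94
merge ga(52) and 60: 112
merge 94 and be(111): 205
merge 112 and 205: 317
The encoded length is the sum of every internal node's weight: 60 + 94 + 112 + 205 + 317 = 788 bits.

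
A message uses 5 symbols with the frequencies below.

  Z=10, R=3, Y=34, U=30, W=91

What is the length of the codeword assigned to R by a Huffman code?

4

Repeatedly merge the two smallest:
R(3) + Z(10) → 13
13 + U(30) → 43
Y(34) + 43 → 77
77 + W(91) → 168
R's leaf is at depth 4, giving a 4-bit codeword.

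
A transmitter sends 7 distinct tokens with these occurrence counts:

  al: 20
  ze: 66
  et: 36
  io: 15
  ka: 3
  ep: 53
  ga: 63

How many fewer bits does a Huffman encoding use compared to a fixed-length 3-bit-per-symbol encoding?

Fixed-length: 3 bits × 256 symbols = 768 bits.
Huffman merges:
combine ka(3), io(15) → 18
combine 18, al(20) → 38
combine et(36), 38 → 74
combine ep(53), ga(63) → 116
combine ze(66), 74 → 140
combine 116, 140 → 256
Huffman total = 18 + 38 + 74 + 116 + 140 + 256 = 642 bits.
Saving = 768 − 642 = 126 bits.

126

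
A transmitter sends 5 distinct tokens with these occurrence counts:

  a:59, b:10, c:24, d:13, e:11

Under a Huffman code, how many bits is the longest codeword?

4

Merge the two lowest-weight nodes at each step:
b(10) + e(11) → 21
d(13) + 21 → 34
c(24) + 34 → 58
58 + a(59) → 117
The rarest symbols sit at the bottom; the longest codeword is 4 bits.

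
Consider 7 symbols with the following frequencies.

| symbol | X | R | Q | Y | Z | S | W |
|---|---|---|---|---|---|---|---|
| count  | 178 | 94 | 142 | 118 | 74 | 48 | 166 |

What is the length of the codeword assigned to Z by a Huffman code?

Huffman merges, smallest pair first:
S(48) + Z(74) → 122
R(94) + Y(118) → 212
122 + Q(142) → 264
W(166) + X(178) → 344
212 + 264 → 476
344 + 476 → 820
Z's leaf is at depth 4, giving a 4-bit codeword.

4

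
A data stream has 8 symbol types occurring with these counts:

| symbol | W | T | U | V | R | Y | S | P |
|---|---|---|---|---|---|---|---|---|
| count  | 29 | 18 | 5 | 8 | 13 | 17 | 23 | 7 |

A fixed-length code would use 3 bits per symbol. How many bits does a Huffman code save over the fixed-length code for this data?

20

Fixed-length: 3 bits × 120 symbols = 360 bits.
Huffman merges:
merge U(5) and P(7): 12
merge V(8) and 12: 20
merge R(13) and Y(17): 30
merge T(18) and 20: 38
merge S(23) and W(29): 52
merge 30 and 38: 68
merge 52 and 68: 120
Huffman total = 12 + 20 + 30 + 38 + 52 + 68 + 120 = 340 bits.
Saving = 360 − 340 = 20 bits.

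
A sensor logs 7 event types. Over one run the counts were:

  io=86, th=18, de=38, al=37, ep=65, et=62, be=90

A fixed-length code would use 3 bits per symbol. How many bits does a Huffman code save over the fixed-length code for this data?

121

Fixed-length: 3 bits × 396 symbols = 1188 bits.
Huffman merges:
th(18) + al(37) → 55
de(38) + 55 → 93
et(62) + ep(65) → 127
io(86) + be(90) → 176
93 + 127 → 220
176 + 220 → 396
Huffman total = 55 + 93 + 127 + 176 + 220 + 396 = 1067 bits.
Saving = 1188 − 1067 = 121 bits.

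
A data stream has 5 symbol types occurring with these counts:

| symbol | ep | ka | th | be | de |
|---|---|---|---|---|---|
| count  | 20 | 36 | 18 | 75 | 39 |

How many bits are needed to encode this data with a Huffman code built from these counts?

413

Build the Huffman tree bottom-up:
th(18) + ep(20) → 38
ka(36) + 38 → 74
de(39) + 74 → 113
be(75) + 113 → 188
Each symbol's bit-cost is frequency × depth; summing gives 413 bits (equivalently 38 + 74 + 113 + 188).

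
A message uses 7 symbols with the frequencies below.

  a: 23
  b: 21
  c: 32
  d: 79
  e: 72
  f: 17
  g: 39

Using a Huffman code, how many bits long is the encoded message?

Build the Huffman tree bottom-up:
combine f(17), b(21) → 38
combine a(23), c(32) → 55
combine 38, g(39) → 77
combine 55, e(72) → 127
combine 77, d(79) → 156
combine 127, 156 → 283
The encoded length is the sum of every internal node's weight: 38 + 55 + 77 + 127 + 156 + 283 = 736 bits.

736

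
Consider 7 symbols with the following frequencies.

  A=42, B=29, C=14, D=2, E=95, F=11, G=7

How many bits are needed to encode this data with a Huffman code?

Greedily combine the two least-frequent nodes:
D(2) + G(7) → 9
9 + F(11) → 20
C(14) + 20 → 34
B(29) + 34 → 63
A(42) + 63 → 105
E(95) + 105 → 200
Total encoded bits = sum of merged weights = 9 + 20 + 34 + 63 + 105 + 200 = 431.

431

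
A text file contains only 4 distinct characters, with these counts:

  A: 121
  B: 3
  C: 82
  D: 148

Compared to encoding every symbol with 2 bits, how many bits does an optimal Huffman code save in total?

Fixed-length: 2 bits × 354 symbols = 708 bits.
Huffman merges:
merge B(3) and C(82): 85
merge 85 and A(121): 206
merge D(148) and 206: 354
Huffman total = 85 + 206 + 354 = 645 bits.
Saving = 708 − 645 = 63 bits.

63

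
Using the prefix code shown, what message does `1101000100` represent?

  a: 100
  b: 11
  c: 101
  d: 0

Read left to right; each codeword is recognised as soon as it completes (prefix code):
  11→b | 0→d | 100→a | 0→d | 100→a
Decoded message: bdada

bdada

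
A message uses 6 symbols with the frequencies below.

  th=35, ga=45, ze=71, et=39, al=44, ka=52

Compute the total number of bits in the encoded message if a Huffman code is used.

735

Greedily combine the two least-frequent nodes:
combine th(35), et(39) → 74
combine al(44), ga(45) → 89
combine ka(52), ze(71) → 123
combine 74, 89 → 163
combine 123, 163 → 286
Each symbol's bit-cost is frequency × depth; summing gives 735 bits (equivalently 74 + 89 + 123 + 163 + 286).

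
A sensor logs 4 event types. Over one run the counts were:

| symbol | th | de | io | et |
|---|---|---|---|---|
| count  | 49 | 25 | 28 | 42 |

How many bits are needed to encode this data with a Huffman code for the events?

288

Merge the two smallest weights repeatedly:
combine de(25), io(28) → 53
combine et(42), th(49) → 91
combine 53, 91 → 144
The encoded length is the sum of every internal node's weight: 53 + 91 + 144 = 288 bits.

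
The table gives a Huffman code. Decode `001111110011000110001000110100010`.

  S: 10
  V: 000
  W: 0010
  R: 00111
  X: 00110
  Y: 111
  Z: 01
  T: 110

Read left to right; each codeword is recognised as soon as it completes (prefix code):
  00111→R | 111→Y | 00110→X | 00110→X | 0010→W | 00110→X | 10→S | 0010→W
Decoded message: RYXXWXSW

RYXXWXSW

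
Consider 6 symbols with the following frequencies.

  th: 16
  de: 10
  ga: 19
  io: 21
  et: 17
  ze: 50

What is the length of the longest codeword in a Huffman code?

Merge the two lowest-weight nodes at each step:
combine de(10), th(16) → 26
combine et(17), ga(19) → 36
combine io(21), 26 → 47
combine 36, 47 → 83
combine ze(50), 83 → 133
Maximum depth reached is 4.

4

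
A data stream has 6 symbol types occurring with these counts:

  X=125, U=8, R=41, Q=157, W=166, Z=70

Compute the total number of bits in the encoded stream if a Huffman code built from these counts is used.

Build the Huffman tree bottom-up:
merge U(8) and R(41): 49
merge 49 and Z(70): 119
merge 119 and X(125): 244
merge Q(157) and W(166): 323
merge 244 and 323: 567
Total encoded bits = sum of merged weights = 49 + 119 + 244 + 323 + 567 = 1302.

1302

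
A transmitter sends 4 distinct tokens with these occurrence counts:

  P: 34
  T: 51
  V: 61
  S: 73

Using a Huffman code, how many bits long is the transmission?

438

Build the Huffman tree bottom-up:
combine P(34), T(51) → 85
combine V(61), S(73) → 134
combine 85, 134 → 219
Total encoded bits = sum of merged weights = 85 + 134 + 219 = 438.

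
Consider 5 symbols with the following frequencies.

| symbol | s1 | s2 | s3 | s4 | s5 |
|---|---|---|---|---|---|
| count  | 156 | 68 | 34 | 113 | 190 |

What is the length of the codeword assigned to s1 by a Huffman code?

2

Huffman merges, smallest pair first:
combine s3(34), s2(68) → 102
combine 102, s4(113) → 215
combine s1(156), s5(190) → 346
combine 215, 346 → 561
The subtree containing s1 is merged 2 times, so code length = 2.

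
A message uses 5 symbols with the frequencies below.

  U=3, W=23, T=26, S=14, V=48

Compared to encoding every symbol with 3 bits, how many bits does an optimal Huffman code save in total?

105

Fixed-length: 3 bits × 114 symbols = 342 bits.
Huffman merges:
merge U(3) and S(14): 17
merge 17 and W(23): 40
merge T(26) and 40: 66
merge V(48) and 66: 114
Huffman total = 17 + 40 + 66 + 114 = 237 bits.
Saving = 342 − 237 = 105 bits.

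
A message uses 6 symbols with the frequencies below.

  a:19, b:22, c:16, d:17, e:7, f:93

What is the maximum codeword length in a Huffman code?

Merge the two lowest-weight nodes at each step:
merge e(7) and c(16): 23
merge d(17) and a(19): 36
merge b(22) and 23: 45
merge 36 and 45: 81
merge 81 and f(93): 174
The first pair merged (e, c) ends up deepest, at depth 4.

4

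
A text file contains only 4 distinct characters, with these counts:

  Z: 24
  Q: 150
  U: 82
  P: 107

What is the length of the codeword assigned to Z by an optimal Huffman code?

Huffman merges, smallest pair first:
combine Z(24), U(82) → 106
combine 106, P(107) → 213
combine Q(150), 213 → 363
The subtree containing Z is merged 3 times, so code length = 3.

3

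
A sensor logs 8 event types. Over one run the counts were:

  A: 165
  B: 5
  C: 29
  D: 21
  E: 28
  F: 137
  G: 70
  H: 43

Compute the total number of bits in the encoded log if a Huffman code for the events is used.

1272

Merge the two smallest weights repeatedly:
merge B(5) and D(21): 26
merge 26 and E(28): 54
merge C(29) and H(43): 72
merge 54 and G(70): 124
merge 72 and 124: 196
merge F(137) and A(165): 302
merge 196 and 302: 498
Total encoded bits = sum of merged weights = 26 + 54 + 72 + 124 + 196 + 302 + 498 = 1272.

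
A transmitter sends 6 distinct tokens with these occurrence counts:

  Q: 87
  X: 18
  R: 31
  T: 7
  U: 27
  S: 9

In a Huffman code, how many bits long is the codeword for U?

Huffman merges, smallest pair first:
T(7) + S(9) → 16
16 + X(18) → 34
U(27) + R(31) → 58
34 + 58 → 92
Q(87) + 92 → 179
U sits 3 levels below the root, so its codeword is 3 bits.

3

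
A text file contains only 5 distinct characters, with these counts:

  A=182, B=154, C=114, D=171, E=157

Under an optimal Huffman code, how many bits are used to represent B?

Repeatedly merge the two smallest:
C(114) + B(154) → 268
E(157) + D(171) → 328
A(182) + 268 → 450
328 + 450 → 778
The subtree containing B is merged 3 times, so code length = 3.

3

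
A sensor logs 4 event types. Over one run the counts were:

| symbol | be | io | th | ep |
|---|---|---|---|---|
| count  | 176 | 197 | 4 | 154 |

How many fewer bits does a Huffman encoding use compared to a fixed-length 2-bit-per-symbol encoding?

39

Fixed-length: 2 bits × 531 symbols = 1062 bits.
Huffman merges:
merge th(4) and ep(154): 158
merge 158 and be(176): 334
merge io(197) and 334: 531
Huffman total = 158 + 334 + 531 = 1023 bits.
Saving = 1062 − 1023 = 39 bits.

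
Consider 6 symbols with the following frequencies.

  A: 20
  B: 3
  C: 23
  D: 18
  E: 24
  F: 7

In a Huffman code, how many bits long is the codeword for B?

Repeatedly merge the two smallest:
merge B(3) and F(7): 10
merge 10 and D(18): 28
merge A(20) and C(23): 43
merge E(24) and 28: 52
merge 43 and 52: 95
The subtree containing B is merged 4 times, so code length = 4.

4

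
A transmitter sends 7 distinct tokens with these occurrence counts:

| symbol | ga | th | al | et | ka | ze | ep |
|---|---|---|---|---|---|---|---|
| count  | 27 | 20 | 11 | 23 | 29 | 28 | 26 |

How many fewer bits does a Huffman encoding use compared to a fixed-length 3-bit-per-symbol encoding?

29

Fixed-length: 3 bits × 164 symbols = 492 bits.
Huffman merges:
combine al(11), th(20) → 31
combine et(23), ep(26) → 49
combine ga(27), ze(28) → 55
combine ka(29), 31 → 60
combine 49, 55 → 104
combine 60, 104 → 164
Huffman total = 31 + 49 + 55 + 60 + 104 + 164 = 463 bits.
Saving = 492 − 463 = 29 bits.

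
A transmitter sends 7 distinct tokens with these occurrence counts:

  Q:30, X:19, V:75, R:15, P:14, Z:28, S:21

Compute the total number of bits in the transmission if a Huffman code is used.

Greedily combine the two least-frequent nodes:
combine P(14), R(15) → 29
combine X(19), S(21) → 40
combine Z(28), 29 → 57
combine Q(30), 40 → 70
combine 57, 70 → 127
combine V(75), 127 → 202
Each symbol's bit-cost is frequency × depth; summing gives 525 bits (equivalently 29 + 40 + 57 + 70 + 127 + 202).

525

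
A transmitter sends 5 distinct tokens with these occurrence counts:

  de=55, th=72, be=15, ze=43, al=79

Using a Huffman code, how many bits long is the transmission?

586

Merge the two smallest weights repeatedly:
be(15) + ze(43) → 58
de(55) + 58 → 113
th(72) + al(79) → 151
113 + 151 → 264
Each symbol's bit-cost is frequency × depth; summing gives 586 bits (equivalently 58 + 113 + 151 + 264).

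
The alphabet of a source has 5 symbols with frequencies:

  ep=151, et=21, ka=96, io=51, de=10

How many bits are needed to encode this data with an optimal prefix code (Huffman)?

Merge the two smallest weights repeatedly:
merge de(10) and et(21): 31
merge 31 and io(51): 82
merge 82 and ka(96): 178
merge ep(151) and 178: 329
Each symbol's bit-cost is frequency × depth; summing gives 620 bits (equivalently 31 + 82 + 178 + 329).

620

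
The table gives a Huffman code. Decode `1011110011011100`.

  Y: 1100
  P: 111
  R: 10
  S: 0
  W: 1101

RPRSWY

Read left to right; each codeword is recognised as soon as it completes (prefix code):
  10→R | 111→P | 10→R | 0→S | 1101→W | 1100→Y
Decoded message: RPRSWY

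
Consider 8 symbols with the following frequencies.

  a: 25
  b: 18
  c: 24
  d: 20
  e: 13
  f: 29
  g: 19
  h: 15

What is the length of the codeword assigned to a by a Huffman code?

Huffman merges, smallest pair first:
e(13) + h(15) → 28
b(18) + g(19) → 37
d(20) + c(24) → 44
a(25) + 28 → 53
f(29) + 37 → 66
44 + 53 → 97
66 + 97 → 163
a sits 3 levels below the root, so its codeword is 3 bits.

3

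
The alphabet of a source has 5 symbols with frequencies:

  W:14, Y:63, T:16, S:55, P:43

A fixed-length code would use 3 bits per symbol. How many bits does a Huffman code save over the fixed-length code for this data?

161

Fixed-length: 3 bits × 191 symbols = 573 bits.
Huffman merges:
W(14) + T(16) → 30
30 + P(43) → 73
S(55) + Y(63) → 118
73 + 118 → 191
Huffman total = 30 + 73 + 118 + 191 = 412 bits.
Saving = 573 − 412 = 161 bits.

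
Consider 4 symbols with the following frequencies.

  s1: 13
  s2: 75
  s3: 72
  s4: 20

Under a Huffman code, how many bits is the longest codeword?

Merge the two lowest-weight nodes at each step:
merge s1(13) and s4(20): 33
merge 33 and s3(72): 105
merge s2(75) and 105: 180
The first pair merged (s1, s4) ends up deepest, at depth 3.

3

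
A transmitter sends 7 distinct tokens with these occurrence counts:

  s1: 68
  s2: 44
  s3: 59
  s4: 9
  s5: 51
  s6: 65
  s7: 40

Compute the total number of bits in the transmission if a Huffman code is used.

Build the Huffman tree bottom-up:
s4(9) + s7(40) → 49
s2(44) + 49 → 93
s5(51) + s3(59) → 110
s6(65) + s1(68) → 133
93 + 110 → 203
133 + 203 → 336
Each symbol's bit-cost is frequency × depth; summing gives 924 bits (equivalently 49 + 93 + 110 + 133 + 203 + 336).

924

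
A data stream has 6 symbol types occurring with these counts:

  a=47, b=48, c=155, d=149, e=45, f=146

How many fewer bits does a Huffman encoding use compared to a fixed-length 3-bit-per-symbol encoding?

Fixed-length: 3 bits × 590 symbols = 1770 bits.
Huffman merges:
combine e(45), a(47) → 92
combine b(48), 92 → 140
combine 140, f(146) → 286
combine d(149), c(155) → 304
combine 286, 304 → 590
Huffman total = 92 + 140 + 286 + 304 + 590 = 1412 bits.
Saving = 1770 − 1412 = 358 bits.

358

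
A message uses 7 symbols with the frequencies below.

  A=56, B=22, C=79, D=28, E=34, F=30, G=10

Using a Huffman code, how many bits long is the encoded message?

Greedily combine the two least-frequent nodes:
G(10) + B(22) → 32
D(28) + F(30) → 58
32 + E(34) → 66
A(56) + 58 → 114
66 + C(79) → 145
114 + 145 → 259
Total encoded bits = sum of merged weights = 32 + 58 + 66 + 114 + 145 + 259 = 674.

674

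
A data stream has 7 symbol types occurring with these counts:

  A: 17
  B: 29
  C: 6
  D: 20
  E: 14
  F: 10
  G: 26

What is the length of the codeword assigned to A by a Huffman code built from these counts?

Repeatedly merge the two smallest:
merge C(6) and F(10): 16
merge E(14) and 16: 30
merge A(17) and D(20): 37
merge G(26) and B(29): 55
merge 30 and 37: 67
merge 55 and 67: 122
The subtree containing A is merged 3 times, so code length = 3.

3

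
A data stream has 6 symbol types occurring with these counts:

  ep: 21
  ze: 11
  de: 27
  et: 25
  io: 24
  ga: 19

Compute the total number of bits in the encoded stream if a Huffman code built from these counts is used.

329

Greedily combine the two least-frequent nodes:
combine ze(11), ga(19) → 30
combine ep(21), io(24) → 45
combine et(25), de(27) → 52
combine 30, 45 → 75
combine 52, 75 → 127
Total encoded bits = sum of merged weights = 30 + 45 + 52 + 75 + 127 = 329.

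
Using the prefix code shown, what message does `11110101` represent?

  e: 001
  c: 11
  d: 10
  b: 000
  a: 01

Read left to right; each codeword is recognised as soon as it completes (prefix code):
  11→c | 11→c | 01→a | 01→a
Decoded message: ccaa

ccaa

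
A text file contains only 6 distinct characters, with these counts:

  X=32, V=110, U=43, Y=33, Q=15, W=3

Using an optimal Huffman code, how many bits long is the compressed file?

506

Build the Huffman tree bottom-up:
merge W(3) and Q(15): 18
merge 18 and X(32): 50
merge Y(33) and U(43): 76
merge 50 and 76: 126
merge V(110) and 126: 236
The encoded length is the sum of every internal node's weight: 18 + 50 + 76 + 126 + 236 = 506 bits.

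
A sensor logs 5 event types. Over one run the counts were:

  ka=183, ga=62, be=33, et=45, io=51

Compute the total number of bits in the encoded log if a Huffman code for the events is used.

Merge the two smallest weights repeatedly:
be(33) + et(45) → 78
io(51) + ga(62) → 113
78 + 113 → 191
ka(183) + 191 → 374
Total encoded bits = sum of merged weights = 78 + 113 + 191 + 374 = 756.

756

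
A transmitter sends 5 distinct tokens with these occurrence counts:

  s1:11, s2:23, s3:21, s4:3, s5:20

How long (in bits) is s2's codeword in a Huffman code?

Repeatedly merge the two smallest:
combine s4(3), s1(11) → 14
combine 14, s5(20) → 34
combine s3(21), s2(23) → 44
combine 34, 44 → 78
s2 sits 2 levels below the root, so its codeword is 2 bits.

2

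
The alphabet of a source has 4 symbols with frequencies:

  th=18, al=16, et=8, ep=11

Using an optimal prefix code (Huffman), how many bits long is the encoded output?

106

Merge the two smallest weights repeatedly:
et(8) + ep(11) → 19
al(16) + th(18) → 34
19 + 34 → 53
The encoded length is the sum of every internal node's weight: 19 + 34 + 53 = 106 bits.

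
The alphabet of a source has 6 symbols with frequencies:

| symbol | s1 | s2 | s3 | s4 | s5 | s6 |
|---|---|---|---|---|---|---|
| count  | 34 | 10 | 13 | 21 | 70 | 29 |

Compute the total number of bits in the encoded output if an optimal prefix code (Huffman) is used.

414

Merge the two smallest weights repeatedly:
merge s2(10) and s3(13): 23
merge s4(21) and 23: 44
merge s6(29) and s1(34): 63
merge 44 and 63: 107
merge s5(70) and 107: 177
Total encoded bits = sum of merged weights = 23 + 44 + 63 + 107 + 177 = 414.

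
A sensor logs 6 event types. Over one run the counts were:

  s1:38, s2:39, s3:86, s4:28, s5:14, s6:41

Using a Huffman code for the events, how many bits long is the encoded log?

Merge the two smallest weights repeatedly:
combine s5(14), s4(28) → 42
combine s1(38), s2(39) → 77
combine s6(41), 42 → 83
combine 77, 83 → 160
combine s3(86), 160 → 246
Each symbol's bit-cost is frequency × depth; summing gives 608 bits (equivalently 42 + 77 + 83 + 160 + 246).

608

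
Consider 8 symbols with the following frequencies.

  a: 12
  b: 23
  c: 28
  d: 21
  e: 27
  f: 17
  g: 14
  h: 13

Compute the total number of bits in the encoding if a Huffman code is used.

462

Greedily combine the two least-frequent nodes:
merge a(12) and h(13): 25
merge g(14) and f(17): 31
merge d(21) and b(23): 44
merge 25 and e(27): 52
merge c(28) and 31: 59
merge 44 and 52: 96
merge 59 and 96: 155
Total encoded bits = sum of merged weights = 25 + 31 + 44 + 52 + 59 + 96 + 155 = 462.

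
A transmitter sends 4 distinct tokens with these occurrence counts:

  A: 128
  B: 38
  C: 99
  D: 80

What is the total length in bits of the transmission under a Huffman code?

680

Merge the two smallest weights repeatedly:
merge B(38) and D(80): 118
merge C(99) and 118: 217
merge A(128) and 217: 345
Total encoded bits = sum of merged weights = 118 + 217 + 345 = 680.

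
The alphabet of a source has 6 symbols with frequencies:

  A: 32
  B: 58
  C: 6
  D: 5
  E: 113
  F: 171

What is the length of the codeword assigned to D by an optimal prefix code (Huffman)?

Huffman merges, smallest pair first:
D(5) + C(6) → 11
11 + A(32) → 43
43 + B(58) → 101
101 + E(113) → 214
F(171) + 214 → 385
D's leaf is at depth 5, giving a 5-bit codeword.

5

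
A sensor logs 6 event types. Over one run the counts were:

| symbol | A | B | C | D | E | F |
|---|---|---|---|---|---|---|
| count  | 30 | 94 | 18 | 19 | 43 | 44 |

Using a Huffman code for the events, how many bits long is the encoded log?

Build the Huffman tree bottom-up:
C(18) + D(19) → 37
A(30) + 37 → 67
E(43) + F(44) → 87
67 + 87 → 154
B(94) + 154 → 248
The encoded length is the sum of every internal node's weight: 37 + 67 + 87 + 154 + 248 = 593 bits.

593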